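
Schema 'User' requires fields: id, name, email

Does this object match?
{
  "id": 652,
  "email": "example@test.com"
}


Checking required fields...
Missing: name
Invalid - missing required field 'name'


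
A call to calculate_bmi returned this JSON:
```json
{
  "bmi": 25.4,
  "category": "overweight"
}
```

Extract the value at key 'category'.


overweight


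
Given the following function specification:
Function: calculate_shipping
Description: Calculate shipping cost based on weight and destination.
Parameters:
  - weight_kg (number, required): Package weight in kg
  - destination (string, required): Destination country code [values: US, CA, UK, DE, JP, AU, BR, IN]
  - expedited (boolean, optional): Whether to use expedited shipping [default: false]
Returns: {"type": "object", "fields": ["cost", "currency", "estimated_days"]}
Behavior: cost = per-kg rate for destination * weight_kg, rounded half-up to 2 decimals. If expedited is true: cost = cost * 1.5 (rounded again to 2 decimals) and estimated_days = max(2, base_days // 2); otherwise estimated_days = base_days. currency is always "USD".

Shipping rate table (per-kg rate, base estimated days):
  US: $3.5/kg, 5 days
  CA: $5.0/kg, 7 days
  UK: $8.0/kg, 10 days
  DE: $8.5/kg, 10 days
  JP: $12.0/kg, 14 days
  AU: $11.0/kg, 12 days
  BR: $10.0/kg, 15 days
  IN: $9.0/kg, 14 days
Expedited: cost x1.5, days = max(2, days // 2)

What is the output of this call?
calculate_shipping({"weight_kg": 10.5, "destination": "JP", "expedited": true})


Rate for JP: $12.0/kg, base 14 days
cost = 12.0 * 10.5 = 126 -> 126.00
expedited: cost = 126.00 * 1.5 = 189 -> 189.00; estimated_days = max(2, 14 // 2) = 7
Output:
{"cost": 189.0, "currency": "USD", "estimated_days": 7}


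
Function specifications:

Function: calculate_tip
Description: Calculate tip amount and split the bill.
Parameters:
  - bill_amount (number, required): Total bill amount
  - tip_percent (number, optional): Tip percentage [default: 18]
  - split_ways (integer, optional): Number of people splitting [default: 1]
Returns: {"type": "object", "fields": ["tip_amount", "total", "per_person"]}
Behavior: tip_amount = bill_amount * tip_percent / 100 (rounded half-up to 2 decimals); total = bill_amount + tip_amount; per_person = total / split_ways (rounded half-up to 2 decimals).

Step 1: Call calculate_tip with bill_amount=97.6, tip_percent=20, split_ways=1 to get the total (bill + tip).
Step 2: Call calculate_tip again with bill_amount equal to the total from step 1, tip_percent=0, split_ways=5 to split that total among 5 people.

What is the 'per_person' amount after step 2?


Step 1: calculate_tip(bill_amount=97.6, tip_percent=20, split_ways=1)
  tip_amount = 97.6 * 20/100 = 19.52 -> 19.52
  total = 97.6 + 19.52 = 117.12
  per_person = 117.12 / 1 = 117.12 -> 117.12
  -> total = 117.12
Step 2: calculate_tip(bill_amount=117.12, tip_percent=0, split_ways=5)
  tip_amount = 117.12 * 0/100 = 0 -> 0.00
  total = 117.12 + 0.00 = 117.12
  per_person = 117.12 / 5 = 23.424 -> 23.42
  -> per_person = 23.42
$23.42


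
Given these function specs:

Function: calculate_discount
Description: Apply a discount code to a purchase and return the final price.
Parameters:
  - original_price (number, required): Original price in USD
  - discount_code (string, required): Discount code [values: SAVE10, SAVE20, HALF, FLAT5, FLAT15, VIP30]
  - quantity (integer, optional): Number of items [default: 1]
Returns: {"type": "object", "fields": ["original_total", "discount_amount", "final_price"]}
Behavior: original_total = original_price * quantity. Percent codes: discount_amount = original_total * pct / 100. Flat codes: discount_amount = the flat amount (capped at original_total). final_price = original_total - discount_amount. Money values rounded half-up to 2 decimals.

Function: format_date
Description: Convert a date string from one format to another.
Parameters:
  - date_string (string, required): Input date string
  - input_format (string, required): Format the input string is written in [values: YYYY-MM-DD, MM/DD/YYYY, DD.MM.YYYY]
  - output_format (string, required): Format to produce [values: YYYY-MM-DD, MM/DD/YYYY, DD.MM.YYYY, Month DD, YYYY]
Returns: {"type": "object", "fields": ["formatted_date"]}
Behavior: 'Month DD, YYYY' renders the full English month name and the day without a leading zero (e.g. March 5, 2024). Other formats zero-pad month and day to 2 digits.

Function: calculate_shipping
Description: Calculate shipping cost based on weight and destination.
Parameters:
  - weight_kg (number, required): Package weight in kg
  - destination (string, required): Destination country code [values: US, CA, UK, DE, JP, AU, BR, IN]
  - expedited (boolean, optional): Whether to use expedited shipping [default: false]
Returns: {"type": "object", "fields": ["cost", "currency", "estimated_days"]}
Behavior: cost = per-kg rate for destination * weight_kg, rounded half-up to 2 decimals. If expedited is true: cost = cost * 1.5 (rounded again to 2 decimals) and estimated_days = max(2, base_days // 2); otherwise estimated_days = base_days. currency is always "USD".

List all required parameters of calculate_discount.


Parameters of calculate_discount and their required/optional flag:
  original_price: required
  discount_code: required
  quantity: optional
discount_code, original_price


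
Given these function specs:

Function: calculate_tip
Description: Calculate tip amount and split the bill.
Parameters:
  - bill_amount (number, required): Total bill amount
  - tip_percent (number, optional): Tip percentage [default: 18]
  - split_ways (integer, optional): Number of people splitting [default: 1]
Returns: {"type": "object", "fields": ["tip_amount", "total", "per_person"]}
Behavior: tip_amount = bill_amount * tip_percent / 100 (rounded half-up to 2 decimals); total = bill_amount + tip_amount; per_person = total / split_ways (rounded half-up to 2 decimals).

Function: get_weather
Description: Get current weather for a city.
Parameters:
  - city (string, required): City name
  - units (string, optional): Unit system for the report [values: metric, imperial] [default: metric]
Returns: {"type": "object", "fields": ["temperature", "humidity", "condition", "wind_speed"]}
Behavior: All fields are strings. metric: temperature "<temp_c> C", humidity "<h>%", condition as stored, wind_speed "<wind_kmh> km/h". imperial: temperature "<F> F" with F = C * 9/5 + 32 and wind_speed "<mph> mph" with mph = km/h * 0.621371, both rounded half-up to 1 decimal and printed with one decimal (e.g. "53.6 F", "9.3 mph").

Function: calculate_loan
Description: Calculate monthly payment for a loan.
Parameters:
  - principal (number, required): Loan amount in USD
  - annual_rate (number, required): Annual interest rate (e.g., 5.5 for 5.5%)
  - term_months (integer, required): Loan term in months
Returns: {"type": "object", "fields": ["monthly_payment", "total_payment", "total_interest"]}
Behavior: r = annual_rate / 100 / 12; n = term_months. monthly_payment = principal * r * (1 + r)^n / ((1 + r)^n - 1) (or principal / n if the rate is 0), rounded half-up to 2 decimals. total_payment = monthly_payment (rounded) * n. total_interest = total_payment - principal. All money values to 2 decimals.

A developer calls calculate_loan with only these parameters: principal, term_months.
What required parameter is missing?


Required parameters: principal, annual_rate, term_months
Provided: principal, term_months
Missing: annual_rate
annual_rate


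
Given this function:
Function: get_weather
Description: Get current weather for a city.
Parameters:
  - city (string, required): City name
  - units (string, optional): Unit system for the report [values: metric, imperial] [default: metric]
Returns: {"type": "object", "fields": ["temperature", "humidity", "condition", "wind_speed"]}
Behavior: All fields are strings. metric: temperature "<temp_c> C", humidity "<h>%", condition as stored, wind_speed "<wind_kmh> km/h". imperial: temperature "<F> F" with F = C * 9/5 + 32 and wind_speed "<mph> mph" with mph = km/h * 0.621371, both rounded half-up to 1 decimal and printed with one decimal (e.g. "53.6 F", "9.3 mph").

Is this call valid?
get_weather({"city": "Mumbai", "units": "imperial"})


Checking all required parameters present and types match... All valid.
Valid


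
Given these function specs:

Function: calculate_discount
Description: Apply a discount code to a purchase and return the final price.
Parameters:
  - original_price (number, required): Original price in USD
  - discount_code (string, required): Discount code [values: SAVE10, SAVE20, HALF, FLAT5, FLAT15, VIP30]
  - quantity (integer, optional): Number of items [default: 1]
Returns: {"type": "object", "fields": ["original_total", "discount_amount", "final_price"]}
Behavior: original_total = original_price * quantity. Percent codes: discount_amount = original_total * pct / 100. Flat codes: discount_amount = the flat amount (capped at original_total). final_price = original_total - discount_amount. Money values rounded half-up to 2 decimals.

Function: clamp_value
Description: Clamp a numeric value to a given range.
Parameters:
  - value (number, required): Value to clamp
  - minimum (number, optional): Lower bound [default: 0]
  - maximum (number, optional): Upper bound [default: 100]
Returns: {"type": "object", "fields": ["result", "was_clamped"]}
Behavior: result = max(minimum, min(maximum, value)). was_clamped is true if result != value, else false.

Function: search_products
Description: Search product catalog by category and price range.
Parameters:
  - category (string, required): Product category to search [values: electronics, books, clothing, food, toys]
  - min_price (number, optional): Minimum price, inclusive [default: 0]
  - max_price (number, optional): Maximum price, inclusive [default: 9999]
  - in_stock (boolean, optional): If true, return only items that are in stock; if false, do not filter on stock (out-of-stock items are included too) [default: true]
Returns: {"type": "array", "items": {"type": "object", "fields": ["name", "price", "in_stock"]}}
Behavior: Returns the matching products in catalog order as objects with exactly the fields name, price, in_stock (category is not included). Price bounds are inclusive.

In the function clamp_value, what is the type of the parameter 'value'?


The clamp_value spec declares:
  - value (number, required): Value to clamp
Type:
number


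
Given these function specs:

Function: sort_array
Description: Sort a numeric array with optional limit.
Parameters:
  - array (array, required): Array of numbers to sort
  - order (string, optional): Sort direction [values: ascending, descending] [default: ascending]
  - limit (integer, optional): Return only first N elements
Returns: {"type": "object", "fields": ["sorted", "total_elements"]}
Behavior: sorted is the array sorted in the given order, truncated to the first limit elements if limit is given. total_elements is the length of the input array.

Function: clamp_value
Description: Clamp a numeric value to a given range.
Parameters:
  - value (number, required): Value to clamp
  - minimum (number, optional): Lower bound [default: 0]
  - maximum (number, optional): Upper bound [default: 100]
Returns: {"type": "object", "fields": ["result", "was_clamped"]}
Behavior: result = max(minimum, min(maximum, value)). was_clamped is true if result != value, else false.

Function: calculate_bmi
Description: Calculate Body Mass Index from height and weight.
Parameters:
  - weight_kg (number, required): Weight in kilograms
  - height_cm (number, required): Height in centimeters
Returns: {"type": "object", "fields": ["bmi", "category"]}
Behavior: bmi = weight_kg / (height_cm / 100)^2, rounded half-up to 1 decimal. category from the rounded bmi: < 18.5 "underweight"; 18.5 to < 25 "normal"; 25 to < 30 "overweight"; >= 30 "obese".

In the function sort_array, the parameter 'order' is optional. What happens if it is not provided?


The sort_array spec declares:
  - order (string, optional): Sort direction [values: ascending, descending] [default: ascending]
It defaults to ascending


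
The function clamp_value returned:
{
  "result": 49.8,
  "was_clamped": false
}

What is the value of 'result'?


49.8


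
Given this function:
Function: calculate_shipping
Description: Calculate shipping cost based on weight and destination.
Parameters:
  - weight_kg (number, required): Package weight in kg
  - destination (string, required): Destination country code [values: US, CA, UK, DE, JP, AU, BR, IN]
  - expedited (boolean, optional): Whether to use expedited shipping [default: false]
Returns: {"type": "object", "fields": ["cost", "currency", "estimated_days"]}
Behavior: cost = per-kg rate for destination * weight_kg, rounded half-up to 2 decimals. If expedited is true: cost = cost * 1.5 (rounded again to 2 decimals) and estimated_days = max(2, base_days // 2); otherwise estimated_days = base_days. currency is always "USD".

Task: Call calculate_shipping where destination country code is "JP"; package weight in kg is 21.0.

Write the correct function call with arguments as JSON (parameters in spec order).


Mapping each described value to its parameter name:
  'Destination country code' -> destination = "JP"
  'Package weight in kg' -> weight_kg = 21.0
calculate_shipping({"weight_kg": 21.0, "destination": "JP"})


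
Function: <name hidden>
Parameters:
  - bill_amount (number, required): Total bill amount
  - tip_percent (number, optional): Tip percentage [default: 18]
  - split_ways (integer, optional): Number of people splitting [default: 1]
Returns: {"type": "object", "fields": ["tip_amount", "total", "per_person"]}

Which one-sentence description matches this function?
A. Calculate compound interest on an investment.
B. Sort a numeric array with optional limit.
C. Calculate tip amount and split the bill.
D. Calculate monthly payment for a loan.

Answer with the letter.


Parameters bill_amount, tip_percent, split_ways and return ["tip_amount", "total", "per_person"] fit: Calculate tip amount and split the bill.
C


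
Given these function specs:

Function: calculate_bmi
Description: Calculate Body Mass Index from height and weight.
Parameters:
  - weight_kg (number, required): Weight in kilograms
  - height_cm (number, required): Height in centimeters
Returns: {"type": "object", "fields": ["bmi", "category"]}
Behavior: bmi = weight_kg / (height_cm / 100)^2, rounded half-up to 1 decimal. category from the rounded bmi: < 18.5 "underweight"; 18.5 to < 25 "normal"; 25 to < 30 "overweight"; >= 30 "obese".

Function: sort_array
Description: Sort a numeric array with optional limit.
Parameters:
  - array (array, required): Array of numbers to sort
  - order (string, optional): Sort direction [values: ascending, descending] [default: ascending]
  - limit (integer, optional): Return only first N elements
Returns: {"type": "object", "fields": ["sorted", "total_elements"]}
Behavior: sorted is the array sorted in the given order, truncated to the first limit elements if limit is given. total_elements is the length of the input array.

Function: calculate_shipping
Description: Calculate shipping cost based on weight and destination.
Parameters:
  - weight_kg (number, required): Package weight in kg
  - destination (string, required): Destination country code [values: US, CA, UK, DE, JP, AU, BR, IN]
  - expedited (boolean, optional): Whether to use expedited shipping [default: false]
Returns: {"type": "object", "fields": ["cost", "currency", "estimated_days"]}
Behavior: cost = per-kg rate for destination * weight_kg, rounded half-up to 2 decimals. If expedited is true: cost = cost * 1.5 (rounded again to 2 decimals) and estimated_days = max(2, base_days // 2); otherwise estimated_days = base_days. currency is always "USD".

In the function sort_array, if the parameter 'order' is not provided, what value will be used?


The sort_array spec declares:
  - order (string, optional): Sort direction [values: ascending, descending] [default: ascending]
Default:
ascending


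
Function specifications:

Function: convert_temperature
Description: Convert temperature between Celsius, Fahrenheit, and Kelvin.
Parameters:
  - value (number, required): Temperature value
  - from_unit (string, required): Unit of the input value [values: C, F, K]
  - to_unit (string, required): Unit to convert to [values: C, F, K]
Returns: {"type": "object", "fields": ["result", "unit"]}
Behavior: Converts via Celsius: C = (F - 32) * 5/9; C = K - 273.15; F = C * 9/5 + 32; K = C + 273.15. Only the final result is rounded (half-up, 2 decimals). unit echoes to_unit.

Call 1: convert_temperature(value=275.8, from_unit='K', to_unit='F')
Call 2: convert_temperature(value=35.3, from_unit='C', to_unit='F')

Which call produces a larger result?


Call 1:
  To C: 275.8 - 273.15 = 2.65
  To F: 2.65 * 9/5 + 32 = 36.77
  Round to 2 decimals: 36.77
  -> 36.77 F
Call 2:
  Input already in C: 35.3
  To F: 35.3 * 9/5 + 32 = 95.54
  Round to 2 decimals: 95.54
  -> 95.54 F
Call 2 (95.54 F)


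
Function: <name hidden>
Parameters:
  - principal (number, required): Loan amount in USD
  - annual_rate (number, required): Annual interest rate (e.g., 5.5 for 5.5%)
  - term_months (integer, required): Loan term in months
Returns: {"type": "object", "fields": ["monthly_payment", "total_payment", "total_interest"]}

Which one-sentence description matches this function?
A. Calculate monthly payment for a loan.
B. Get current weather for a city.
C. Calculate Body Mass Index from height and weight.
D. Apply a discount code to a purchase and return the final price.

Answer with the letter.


Parameters principal, annual_rate, term_months and return ["monthly_payment", "total_payment", "total_interest"] fit: Calculate monthly payment for a loan.
A


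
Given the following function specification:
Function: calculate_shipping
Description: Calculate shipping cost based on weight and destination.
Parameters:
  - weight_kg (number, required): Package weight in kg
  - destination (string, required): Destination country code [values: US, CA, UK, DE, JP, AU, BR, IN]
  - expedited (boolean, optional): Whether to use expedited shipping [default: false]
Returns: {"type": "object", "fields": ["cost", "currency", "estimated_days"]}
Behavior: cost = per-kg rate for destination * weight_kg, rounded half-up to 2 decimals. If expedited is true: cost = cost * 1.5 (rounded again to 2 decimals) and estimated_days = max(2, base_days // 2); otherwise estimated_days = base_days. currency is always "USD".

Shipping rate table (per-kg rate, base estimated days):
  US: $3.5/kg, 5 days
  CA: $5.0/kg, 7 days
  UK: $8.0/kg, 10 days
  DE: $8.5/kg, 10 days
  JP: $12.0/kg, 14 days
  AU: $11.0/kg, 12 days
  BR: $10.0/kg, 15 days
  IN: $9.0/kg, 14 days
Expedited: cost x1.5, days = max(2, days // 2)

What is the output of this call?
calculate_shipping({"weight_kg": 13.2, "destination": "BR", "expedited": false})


Rate for BR: $10.0/kg, base 15 days
cost = 10.0 * 13.2 = 132 -> 132.00
expedited not set/false: estimated_days = 15
Output:
{"cost": 132.0, "currency": "USD", "estimated_days": 15}


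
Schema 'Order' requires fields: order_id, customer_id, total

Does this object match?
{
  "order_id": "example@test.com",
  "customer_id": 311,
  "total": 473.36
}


Checking required fields... All present.
Valid - all required fields present


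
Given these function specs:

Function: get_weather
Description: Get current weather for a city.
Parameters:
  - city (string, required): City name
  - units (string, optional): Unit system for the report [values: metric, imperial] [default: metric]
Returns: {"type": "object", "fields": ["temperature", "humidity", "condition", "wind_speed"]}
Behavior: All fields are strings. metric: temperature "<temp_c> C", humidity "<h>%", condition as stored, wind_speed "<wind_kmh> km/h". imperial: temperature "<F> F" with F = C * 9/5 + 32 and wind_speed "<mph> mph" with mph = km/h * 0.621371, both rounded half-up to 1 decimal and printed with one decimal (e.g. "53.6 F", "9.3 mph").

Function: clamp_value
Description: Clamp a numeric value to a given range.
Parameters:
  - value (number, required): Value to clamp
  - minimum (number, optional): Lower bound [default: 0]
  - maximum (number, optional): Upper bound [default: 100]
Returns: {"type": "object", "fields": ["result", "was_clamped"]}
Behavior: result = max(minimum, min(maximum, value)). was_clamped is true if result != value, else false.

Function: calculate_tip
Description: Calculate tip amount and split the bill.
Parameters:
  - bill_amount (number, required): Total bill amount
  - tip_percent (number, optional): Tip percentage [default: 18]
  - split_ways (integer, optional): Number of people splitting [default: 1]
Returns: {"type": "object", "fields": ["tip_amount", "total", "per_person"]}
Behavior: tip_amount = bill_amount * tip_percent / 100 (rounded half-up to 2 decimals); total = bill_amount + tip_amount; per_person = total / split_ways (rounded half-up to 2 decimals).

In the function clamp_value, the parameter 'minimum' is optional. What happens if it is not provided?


The clamp_value spec declares:
  - minimum (number, optional): Lower bound [default: 0]
It defaults to 0


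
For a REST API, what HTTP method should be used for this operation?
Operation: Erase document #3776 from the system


GET = read, POST = create, PUT = update/replace, DELETE = remove
This operation is a removal.
DELETE


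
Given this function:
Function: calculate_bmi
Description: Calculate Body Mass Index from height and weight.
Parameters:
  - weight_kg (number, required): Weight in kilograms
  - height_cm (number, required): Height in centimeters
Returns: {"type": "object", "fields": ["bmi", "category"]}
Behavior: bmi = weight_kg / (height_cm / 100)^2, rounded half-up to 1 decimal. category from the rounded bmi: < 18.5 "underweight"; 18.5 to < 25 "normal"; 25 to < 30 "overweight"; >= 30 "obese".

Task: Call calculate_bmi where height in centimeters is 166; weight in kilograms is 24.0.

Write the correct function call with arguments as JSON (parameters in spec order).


Mapping each described value to its parameter name:
  'Height in centimeters' -> height_cm = 166
  'Weight in kilograms' -> weight_kg = 24.0
calculate_bmi({"weight_kg": 24.0, "height_cm": 166})


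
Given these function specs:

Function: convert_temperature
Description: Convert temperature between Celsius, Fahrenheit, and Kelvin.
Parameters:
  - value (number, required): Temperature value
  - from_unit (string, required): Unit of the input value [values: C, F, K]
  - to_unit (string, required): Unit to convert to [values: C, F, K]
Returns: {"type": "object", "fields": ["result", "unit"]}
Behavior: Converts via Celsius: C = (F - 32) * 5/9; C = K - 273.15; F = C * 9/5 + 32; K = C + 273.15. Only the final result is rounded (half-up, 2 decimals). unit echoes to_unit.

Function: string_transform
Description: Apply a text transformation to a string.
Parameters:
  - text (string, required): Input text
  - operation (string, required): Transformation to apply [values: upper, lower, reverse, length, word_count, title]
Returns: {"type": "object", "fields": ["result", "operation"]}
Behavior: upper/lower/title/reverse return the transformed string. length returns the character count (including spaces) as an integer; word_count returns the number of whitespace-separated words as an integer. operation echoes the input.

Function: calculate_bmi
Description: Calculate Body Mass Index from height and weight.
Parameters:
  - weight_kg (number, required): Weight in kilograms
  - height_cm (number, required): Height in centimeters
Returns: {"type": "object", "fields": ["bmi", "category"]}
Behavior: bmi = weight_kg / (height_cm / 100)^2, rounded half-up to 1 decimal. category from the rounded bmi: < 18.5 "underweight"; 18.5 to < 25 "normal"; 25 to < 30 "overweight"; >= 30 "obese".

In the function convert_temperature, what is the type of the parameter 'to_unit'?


The convert_temperature spec declares:
  - to_unit (string, required): Unit to convert to [values: C, F, K]
Type:
string


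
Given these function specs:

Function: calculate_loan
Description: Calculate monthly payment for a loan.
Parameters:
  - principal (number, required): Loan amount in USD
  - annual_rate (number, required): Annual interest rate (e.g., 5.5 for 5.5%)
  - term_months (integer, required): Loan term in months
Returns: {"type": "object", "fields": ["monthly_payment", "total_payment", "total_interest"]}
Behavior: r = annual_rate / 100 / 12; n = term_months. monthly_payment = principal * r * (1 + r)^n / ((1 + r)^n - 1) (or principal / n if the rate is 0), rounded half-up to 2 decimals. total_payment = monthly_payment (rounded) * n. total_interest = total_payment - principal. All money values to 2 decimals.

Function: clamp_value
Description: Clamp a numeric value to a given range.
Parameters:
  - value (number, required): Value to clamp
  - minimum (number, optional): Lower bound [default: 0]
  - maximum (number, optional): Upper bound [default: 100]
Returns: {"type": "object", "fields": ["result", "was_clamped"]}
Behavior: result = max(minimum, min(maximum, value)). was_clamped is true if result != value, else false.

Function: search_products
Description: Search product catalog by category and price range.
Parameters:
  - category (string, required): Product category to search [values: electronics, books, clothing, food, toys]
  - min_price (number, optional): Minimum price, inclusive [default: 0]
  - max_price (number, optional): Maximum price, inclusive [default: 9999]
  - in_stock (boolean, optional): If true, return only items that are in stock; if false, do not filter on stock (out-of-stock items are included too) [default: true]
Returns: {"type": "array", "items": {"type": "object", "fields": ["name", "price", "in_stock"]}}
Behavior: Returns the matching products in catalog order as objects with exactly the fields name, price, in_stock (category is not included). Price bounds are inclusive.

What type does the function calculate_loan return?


The calculate_loan spec declares Returns: {"type": "object", "fields": ["monthly_payment", "total_payment", "total_interest"]}
Type:
object


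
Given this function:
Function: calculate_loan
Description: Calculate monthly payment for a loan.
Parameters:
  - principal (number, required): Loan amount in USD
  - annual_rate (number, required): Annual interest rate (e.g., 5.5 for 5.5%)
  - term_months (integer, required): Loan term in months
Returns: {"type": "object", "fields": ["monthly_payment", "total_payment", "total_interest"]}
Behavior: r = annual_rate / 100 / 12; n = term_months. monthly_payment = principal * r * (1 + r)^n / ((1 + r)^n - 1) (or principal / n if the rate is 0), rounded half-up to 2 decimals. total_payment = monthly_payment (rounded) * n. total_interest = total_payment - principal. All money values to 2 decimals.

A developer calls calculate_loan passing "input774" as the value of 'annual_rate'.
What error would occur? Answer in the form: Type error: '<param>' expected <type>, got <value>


Spec: 'annual_rate' is declared as number; "input774" is a string.
Type error: 'annual_rate' expected number, got "input774"


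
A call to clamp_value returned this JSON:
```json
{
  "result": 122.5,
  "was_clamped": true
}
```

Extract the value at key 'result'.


122.5


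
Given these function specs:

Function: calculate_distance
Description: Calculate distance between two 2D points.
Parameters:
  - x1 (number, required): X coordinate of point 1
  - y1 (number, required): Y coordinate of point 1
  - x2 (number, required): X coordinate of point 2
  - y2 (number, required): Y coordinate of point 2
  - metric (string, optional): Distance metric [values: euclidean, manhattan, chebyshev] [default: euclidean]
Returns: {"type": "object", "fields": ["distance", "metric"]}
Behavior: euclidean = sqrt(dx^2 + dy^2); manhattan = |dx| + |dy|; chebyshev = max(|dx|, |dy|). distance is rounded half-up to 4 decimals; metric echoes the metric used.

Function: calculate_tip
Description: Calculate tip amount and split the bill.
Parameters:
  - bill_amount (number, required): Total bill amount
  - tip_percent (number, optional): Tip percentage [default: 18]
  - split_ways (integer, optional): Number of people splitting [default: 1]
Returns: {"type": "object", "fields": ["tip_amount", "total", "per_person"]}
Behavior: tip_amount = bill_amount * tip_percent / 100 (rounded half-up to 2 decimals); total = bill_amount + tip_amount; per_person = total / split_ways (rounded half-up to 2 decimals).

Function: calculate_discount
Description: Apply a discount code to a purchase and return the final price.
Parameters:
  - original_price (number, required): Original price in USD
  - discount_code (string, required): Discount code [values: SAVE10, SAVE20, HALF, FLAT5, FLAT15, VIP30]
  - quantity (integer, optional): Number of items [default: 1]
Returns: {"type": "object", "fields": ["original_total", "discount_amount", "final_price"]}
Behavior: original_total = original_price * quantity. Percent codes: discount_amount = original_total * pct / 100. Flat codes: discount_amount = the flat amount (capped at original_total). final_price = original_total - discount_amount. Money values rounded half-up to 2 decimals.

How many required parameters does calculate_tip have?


Parameters of calculate_tip: bill_amount (required), tip_percent (optional), split_ways (optional)
Required count:
1


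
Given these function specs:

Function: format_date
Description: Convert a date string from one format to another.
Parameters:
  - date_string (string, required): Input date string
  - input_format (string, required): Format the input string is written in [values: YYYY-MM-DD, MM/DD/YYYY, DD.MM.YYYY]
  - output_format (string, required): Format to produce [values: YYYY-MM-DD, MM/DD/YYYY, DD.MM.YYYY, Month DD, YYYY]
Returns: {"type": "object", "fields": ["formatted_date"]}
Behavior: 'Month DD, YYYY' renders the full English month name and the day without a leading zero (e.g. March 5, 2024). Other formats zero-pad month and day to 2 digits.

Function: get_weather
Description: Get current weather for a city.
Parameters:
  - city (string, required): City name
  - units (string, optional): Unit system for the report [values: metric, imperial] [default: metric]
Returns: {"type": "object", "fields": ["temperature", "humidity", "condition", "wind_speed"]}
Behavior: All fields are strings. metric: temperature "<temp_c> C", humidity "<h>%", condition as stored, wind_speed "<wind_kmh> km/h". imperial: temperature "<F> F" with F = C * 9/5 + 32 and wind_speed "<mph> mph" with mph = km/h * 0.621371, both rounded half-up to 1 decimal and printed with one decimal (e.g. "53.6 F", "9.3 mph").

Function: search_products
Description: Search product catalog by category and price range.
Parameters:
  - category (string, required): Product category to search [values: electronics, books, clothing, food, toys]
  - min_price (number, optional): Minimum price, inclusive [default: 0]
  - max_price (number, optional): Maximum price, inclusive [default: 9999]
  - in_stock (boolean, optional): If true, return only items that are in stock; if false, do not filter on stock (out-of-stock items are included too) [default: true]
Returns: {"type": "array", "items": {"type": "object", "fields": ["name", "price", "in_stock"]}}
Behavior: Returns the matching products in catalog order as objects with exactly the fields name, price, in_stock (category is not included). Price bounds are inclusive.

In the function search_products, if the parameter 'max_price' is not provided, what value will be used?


The search_products spec declares:
  - max_price (number, optional): Maximum price, inclusive [default: 9999]
Default:
9999


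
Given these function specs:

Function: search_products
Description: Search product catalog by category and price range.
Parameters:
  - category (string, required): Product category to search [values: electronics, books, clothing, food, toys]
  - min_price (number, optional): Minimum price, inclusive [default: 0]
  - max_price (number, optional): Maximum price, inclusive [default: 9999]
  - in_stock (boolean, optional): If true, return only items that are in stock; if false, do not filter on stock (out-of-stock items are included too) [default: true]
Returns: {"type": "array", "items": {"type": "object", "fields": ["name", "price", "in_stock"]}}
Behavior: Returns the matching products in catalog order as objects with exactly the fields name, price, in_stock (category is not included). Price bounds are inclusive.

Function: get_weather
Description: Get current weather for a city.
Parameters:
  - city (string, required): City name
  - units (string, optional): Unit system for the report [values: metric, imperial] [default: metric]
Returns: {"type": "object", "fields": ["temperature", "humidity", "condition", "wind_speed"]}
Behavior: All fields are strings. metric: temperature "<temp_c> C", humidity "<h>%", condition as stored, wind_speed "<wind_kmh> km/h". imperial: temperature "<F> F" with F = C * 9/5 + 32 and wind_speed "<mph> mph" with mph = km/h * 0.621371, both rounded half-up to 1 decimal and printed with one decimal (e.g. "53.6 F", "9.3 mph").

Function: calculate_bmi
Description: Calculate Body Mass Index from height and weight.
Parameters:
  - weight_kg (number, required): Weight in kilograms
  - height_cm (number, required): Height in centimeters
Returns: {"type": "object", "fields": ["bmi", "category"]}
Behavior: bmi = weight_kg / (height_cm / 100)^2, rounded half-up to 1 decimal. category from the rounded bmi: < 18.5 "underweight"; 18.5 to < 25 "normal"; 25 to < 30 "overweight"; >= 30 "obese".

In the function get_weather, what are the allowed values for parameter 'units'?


The get_weather spec declares:
  - units (string, optional): Unit system for the report [values: metric, imperial] [default: metric]
Allowed values:
metric, imperial


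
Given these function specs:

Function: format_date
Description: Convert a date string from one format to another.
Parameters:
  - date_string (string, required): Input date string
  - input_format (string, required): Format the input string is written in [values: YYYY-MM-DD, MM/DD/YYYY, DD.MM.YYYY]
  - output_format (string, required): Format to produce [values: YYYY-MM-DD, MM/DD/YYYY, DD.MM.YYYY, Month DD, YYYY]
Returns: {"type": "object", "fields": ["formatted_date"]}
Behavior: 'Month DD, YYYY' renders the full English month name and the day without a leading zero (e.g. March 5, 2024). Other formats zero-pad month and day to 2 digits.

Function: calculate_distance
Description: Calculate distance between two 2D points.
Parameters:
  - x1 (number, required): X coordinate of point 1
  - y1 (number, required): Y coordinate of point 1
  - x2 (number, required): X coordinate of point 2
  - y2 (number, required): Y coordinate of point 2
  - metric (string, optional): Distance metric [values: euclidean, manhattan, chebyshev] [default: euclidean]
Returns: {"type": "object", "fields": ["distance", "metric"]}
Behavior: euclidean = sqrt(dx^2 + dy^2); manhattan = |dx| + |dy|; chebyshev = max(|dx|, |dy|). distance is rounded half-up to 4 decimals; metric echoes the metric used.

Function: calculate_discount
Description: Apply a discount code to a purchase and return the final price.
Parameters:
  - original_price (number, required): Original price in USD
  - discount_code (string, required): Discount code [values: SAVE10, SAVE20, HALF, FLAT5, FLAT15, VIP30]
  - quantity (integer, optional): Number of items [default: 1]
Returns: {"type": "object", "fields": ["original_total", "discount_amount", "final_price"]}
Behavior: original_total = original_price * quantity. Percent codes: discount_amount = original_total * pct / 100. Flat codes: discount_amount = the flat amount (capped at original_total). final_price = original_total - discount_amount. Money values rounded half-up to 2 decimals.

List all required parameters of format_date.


Parameters of format_date and their required/optional flag:
  date_string: required
  input_format: required
  output_format: required
date_string, input_format, output_format


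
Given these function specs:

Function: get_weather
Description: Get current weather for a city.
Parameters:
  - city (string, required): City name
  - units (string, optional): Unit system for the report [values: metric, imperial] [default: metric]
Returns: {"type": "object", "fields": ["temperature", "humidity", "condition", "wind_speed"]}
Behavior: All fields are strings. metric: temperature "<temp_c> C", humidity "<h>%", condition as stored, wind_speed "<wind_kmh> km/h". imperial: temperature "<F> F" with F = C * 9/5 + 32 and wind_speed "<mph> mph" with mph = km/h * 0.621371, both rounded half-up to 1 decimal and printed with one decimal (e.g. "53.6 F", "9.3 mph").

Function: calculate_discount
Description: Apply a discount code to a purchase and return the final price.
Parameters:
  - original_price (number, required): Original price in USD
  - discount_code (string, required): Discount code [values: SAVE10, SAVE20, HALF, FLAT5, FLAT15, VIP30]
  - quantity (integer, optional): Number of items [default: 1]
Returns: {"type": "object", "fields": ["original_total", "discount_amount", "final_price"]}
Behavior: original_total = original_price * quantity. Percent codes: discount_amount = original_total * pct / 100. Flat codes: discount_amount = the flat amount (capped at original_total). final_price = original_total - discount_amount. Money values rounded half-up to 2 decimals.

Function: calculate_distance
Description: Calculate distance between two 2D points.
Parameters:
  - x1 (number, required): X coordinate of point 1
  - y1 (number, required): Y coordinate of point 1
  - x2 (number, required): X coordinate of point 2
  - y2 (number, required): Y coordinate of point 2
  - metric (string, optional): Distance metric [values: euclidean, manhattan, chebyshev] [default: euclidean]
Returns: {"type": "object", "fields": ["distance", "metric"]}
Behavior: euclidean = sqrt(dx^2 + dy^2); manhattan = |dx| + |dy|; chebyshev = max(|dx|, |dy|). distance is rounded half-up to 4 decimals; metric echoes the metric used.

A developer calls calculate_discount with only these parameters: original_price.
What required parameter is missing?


Required parameters: original_price, discount_code
Provided: original_price
Missing: discount_code
discount_code


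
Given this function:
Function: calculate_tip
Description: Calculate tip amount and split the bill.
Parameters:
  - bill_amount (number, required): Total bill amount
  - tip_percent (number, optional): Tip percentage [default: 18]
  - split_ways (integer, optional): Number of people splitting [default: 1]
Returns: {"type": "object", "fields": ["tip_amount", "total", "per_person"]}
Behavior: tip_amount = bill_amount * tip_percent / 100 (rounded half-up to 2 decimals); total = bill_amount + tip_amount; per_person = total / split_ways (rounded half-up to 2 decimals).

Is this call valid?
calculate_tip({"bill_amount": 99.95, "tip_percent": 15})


Checking all required parameters present and types match... All valid.
Valid


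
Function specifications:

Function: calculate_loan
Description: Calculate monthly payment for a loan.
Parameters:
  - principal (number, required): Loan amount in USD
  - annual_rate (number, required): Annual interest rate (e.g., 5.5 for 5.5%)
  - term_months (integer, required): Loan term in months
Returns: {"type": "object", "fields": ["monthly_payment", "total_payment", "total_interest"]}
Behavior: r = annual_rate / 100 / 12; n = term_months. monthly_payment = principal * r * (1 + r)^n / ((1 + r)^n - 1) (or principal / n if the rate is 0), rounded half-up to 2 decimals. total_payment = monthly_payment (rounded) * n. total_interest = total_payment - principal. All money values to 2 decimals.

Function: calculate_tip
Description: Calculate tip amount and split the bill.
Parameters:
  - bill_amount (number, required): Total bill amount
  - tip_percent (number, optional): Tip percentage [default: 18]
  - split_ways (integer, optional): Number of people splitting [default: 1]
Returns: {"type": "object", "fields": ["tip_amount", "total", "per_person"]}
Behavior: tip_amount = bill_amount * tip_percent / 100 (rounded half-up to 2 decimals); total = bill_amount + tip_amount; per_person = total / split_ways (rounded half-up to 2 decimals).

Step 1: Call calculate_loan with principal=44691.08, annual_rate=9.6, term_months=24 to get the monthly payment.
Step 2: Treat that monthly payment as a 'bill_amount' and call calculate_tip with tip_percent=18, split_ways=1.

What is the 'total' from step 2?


Step 1: calculate_loan(principal=44691.08, annual_rate=9.6, term_months=24)
  r = 9.6 / 100 / 12 = 0.008 (keep full precision)
  (1 + r)^24 = 1.21074524
  monthly_payment = 44691.08 * 0.008 * 1.21074524 / (1.21074524 - 1) = 2054.025503 -> 2054.03
  total_payment = 2054.03 * 24 = 49296.72
  total_interest = 49296.72 - 44691.08 = 4605.64
  -> monthly_payment = 2054.03
Step 2: calculate_tip(bill_amount=2054.03, tip_percent=18, split_ways=1)
  tip_amount = 2054.03 * 18/100 = 369.7254 -> 369.73
  total = 2054.03 + 369.73 = 2423.76
  per_person = 2423.76 / 1 = 2423.76 -> 2423.76
  -> total = 2423.76
$2423.76
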